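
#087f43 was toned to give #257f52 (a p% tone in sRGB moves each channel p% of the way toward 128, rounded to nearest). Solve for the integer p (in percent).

24%

#087f43 is rgb(8, 127, 67); #257f52 is rgb(37, 127, 82).
On the R channel (widest range): 37 ≈ 8 + (p/100)(128 − 8), so p ≈ 100×(37 − 8)/(128 − 8) = 2900/120 = 24.17.
p = 24 reproduces all three channels after rounding.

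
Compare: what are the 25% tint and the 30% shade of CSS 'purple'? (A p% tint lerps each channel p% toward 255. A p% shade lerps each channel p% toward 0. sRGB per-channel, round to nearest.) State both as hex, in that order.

#a040a0, #5a005a

CSS purple is rgb(128, 0, 128).
25% tint:
  R: 128 + 0.25×(255−128) = 128 + 31.75 = 159.75 → 160
  G: 0 + 63.75 = 63.75 → 64
  B: 128 + 31.75 = 159.75 → 160
  → #a040a0
30% shade:
  R: 128 + 0.3×(0−128) = 128 − 38.4 = 89.6 → 90
  G: 0 + 0 = 0 → 0
  B: 128 − 38.4 = 89.6 → 90
  → #5a005a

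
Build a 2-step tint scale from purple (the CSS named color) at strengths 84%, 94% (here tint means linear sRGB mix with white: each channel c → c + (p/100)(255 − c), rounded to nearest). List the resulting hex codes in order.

#EBD6EB, #F7F0F7

CSS purple is rgb(128, 0, 128).
84%: (128 + 106.68 = 234.68→235, 0 + 214.2 = 214.2→214, 128 + 106.68 = 234.68→235) → #EBD6EB
94%: (128 + 119.38 = 247.38→247, 0 + 239.7 = 239.7→240, 128 + 119.38 = 247.38→247) → #F7F0F7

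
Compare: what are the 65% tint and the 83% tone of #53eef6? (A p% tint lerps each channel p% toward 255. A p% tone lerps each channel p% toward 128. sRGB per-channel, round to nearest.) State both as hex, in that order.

#53eef6 is rgb(83, 238, 246).
65% tint:
  R: 83 + 0.65×(255−83) = 83 + 111.8 = 194.8 → 195
  G: 238 + 0.65×(255−238) = 238 + 11.05 = 249.05 → 249
  B: 246 + 0.65×(255−246) = 246 + 5.85 = 251.85 → 252
  → #c3f9fc
83% tone:
  R: 83 + 0.83×(128−83) = 83 + 37.35 = 120.35 → 120
  G: 238 + 0.83×(128−238) = 238 − 91.3 = 146.7 → 147
  B: 246 + 0.83×(128−246) = 246 − 97.94 = 148.06 → 148
  → #789394

#c3f9fc, #789394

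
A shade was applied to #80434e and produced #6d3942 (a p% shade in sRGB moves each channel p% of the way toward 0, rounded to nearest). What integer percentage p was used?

#80434e is rgb(128, 67, 78); #6d3942 is rgb(109, 57, 66).
On the R channel (widest range): 109 ≈ 128 + (p/100)(0 − 128), so p ≈ 100×(109 − 128)/(0 − 128) = -1900/-128 = 14.84.
p = 15 reproduces all three channels after rounding.

15%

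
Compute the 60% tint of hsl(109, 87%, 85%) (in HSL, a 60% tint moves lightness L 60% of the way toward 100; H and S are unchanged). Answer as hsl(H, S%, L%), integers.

L moves 60% from 85 toward 100: 85 + 9 = 94 → 94.
H and S are unchanged.

hsl(109, 87%, 94%)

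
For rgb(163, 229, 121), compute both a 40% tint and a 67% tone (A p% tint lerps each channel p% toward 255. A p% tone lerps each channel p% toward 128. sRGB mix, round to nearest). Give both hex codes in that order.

#C8EFAF, #8CA17E

40% tint:
  R: 163 + 0.4×(255−163) = 163 + 36.8 = 199.8 → 200
  G: 229 + 10.4 = 239.4 → 239
  B: 121 + 0.4×(255−121) = 121 + 53.6 = 174.6 → 175
  → #C8EFAF
67% tone:
  R: 163 + 0.67×(128−163) = 163 − 23.45 = 139.55 → 140
  G: 229 + 0.67×(128−229) = 229 − 67.67 = 161.33 → 161
  B: 121 + 0.67×(128−121) = 121 + 4.69 = 125.69 → 126
  → #8CA17E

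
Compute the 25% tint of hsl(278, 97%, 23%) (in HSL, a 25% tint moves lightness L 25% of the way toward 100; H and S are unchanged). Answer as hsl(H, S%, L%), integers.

hsl(278, 97%, 42%)

L moves 25% from 23 toward 100: 23 + 19.25 = 42.25 → 42.
H and S are unchanged.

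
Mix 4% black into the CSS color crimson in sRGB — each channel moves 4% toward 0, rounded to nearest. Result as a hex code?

#D3133A

CSS crimson is rgb(220, 20, 60).
Per channel, c → c + 0.04(0 − c):
  R: 220 + 0.04×(0−220) = 220 − 8.8 = 211.2 → 211
  G: 20 + 0.04×(0−20) = 20 − 0.8 = 19.2 → 19
  B: 60 + 0.04×(0−60) = 60 − 2.4 = 57.6 → 58
rgb(211, 19, 58) = #D3133A.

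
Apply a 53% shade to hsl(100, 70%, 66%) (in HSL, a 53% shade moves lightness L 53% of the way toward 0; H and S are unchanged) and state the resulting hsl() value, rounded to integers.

hsl(100, 70%, 31%)

L moves 53% from 66 toward 0: 66 − 34.98 = 31.02 → 31.
H and S are unchanged.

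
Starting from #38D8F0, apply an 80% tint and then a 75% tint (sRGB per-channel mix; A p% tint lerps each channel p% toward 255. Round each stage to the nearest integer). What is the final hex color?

#38D8F0 is rgb(56, 216, 240).
Lerp each channel 80% toward 255:
  R: 56 + 159.2 = 215.2 → 215
  G: 216 + 31.2 = 247.2 → 247
  B: 240 + 12 = 252 → 252
After the tint: rgb(215, 247, 252) = #D7F7FC.
Per channel, c → c + 0.75(255 − c):
  R: 215 + 0.75×(255−215) = 215 + 30 = 245 → 245
  G: 247 + 6 = 253 → 253
  B: 252 + 2.25 = 254.25 → 254
rgb(245, 253, 254) = #F5FDFE.

#F5FDFE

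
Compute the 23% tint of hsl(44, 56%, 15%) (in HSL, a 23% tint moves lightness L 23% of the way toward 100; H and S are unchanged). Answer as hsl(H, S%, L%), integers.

hsl(44, 56%, 35%)

L moves 23% from 15 toward 100: 15 + 19.55 = 34.55 → 35.
H and S are unchanged.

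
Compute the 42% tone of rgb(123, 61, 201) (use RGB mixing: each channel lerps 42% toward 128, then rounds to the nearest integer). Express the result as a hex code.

#7D59AA

Per channel, c → c + 0.42(128 − c):
  R: 123 + 2.1 = 125.1 → 125
  G: 61 + 0.42×(128−61) = 61 + 28.14 = 89.14 → 89
  B: 201 − 30.66 = 170.34 → 170
rgb(125, 89, 170) = #7D59AA.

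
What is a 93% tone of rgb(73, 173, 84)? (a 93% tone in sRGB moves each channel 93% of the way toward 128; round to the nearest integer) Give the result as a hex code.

A 93% tone moves each channel 93% toward 128:
  R: 73 + 0.93×(128−73) = 73 + 51.15 = 124.15 → 124
  G: 173 + 0.93×(128−173) = 173 − 41.85 = 131.15 → 131
  B: 84 + 40.92 = 124.92 → 125
rgb(124, 131, 125) = #7C837D.

#7C837D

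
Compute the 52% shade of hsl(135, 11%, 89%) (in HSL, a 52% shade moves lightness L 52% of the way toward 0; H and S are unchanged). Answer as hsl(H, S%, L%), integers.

hsl(135, 11%, 43%)

L moves 52% from 89 toward 0: 89 − 46.28 = 42.72 → 43.
H and S are unchanged.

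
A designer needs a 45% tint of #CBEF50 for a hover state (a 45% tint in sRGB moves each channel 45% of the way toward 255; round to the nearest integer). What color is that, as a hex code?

#CBEF50 is rgb(203, 239, 80).
Lerp each channel 45% toward 255:
  R: 203 + 0.45×(255−203) = 203 + 23.4 = 226.4 → 226
  G: 239 + 0.45×(255−239) = 239 + 7.2 = 246.2 → 246
  B: 80 + 0.45×(255−80) = 80 + 78.75 = 158.75 → 159
rgb(226, 246, 159) = #E2F69F.

#E2F69F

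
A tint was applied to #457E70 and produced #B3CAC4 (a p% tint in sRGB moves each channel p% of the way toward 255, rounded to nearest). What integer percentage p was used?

#457E70 is rgb(69, 126, 112); #B3CAC4 is rgb(179, 202, 196).
On the R channel (widest range): 179 ≈ 69 + (p/100)(255 − 69), so p ≈ 100×(179 − 69)/(255 − 69) = 11000/186 = 59.14.
p = 59 reproduces all three channels after rounding.

59%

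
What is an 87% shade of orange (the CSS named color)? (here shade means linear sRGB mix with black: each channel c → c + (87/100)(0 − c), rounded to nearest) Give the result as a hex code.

#211500

CSS orange is rgb(255, 165, 0).
An 87% shade moves each channel 87% toward 0:
  R: 255 + 0.87×(0−255) = 255 − 221.85 = 33.15 → 33
  G: 165 − 143.55 = 21.45 → 21
  B: 0 + 0.87×(0−0) = 0 + 0 = 0 → 0
rgb(33, 21, 0) = #211500.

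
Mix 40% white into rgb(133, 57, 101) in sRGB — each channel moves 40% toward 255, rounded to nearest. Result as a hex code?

#B688A3

A 40% tint moves each channel 40% toward 255:
  R: 133 + 0.4×(255−133) = 133 + 48.8 = 181.8 → 182
  G: 57 + 79.2 = 136.2 → 136
  B: 101 + 61.6 = 162.6 → 163
rgb(182, 136, 163) = #B688A3.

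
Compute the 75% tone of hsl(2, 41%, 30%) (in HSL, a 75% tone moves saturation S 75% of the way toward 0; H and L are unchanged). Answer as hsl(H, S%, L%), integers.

S moves 75% from 41 toward 0: 41 − 30.75 = 10.25 → 10.
H and L are unchanged.

hsl(2, 10%, 30%)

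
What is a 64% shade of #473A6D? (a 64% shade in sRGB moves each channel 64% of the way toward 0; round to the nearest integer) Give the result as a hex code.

#473A6D is rgb(71, 58, 109).
Per channel, c → c + 0.64(0 − c):
  R: 71 − 45.44 = 25.56 → 26
  G: 58 − 37.12 = 20.88 → 21
  B: 109 + 0.64×(0−109) = 109 − 69.76 = 39.24 → 39
rgb(26, 21, 39) = #1A1527.

#1A1527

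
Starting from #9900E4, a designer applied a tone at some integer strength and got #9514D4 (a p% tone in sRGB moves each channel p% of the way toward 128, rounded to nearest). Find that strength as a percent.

16%

#9900E4 is rgb(153, 0, 228); #9514D4 is rgb(149, 20, 212).
On the G channel (widest range): 20 ≈ 0 + (p/100)(128 − 0), so p ≈ 100×(20 − 0)/(128 − 0) = 2000/128 = 15.62.
p = 16 reproduces all three channels after rounding.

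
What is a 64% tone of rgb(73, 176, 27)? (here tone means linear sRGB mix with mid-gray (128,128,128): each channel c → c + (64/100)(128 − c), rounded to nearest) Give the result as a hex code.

#6C915C

A 64% tone moves each channel 64% toward 128:
  R: 73 + 35.2 = 108.2 → 108
  G: 176 + 0.64×(128−176) = 176 − 30.72 = 145.28 → 145
  B: 27 + 0.64×(128−27) = 27 + 64.64 = 91.64 → 92
rgb(108, 145, 92) = #6C915C.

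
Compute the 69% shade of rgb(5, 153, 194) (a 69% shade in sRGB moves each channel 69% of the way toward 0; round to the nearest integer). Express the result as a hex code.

A 69% shade moves each channel 69% toward 0:
  R: 5 − 3.45 = 1.55 → 2
  G: 153 − 105.57 = 47.43 → 47
  B: 194 + 0.69×(0−194) = 194 − 133.86 = 60.14 → 60
rgb(2, 47, 60) = #022F3C.

#022F3C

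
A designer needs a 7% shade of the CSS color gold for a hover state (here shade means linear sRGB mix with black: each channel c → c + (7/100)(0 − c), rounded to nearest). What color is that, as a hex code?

CSS gold is rgb(255, 215, 0).
Per channel, c → c + 0.07(0 − c):
  R: 255 + 0.07×(0−255) = 255 − 17.85 = 237.15 → 237
  G: 215 + 0.07×(0−215) = 215 − 15.05 = 199.95 → 200
  B: 0 + 0 = 0 → 0
rgb(237, 200, 0) = #edc800.

#edc800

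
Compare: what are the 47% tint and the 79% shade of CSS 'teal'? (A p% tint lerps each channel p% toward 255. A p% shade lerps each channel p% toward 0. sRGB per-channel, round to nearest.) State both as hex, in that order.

#78BCBC, #001B1B

CSS teal is rgb(0, 128, 128).
47% tint:
  R: 0 + 0.47×(255−0) = 0 + 119.85 = 119.85 → 120
  G: 128 + 0.47×(255−128) = 128 + 59.69 = 187.69 → 188
  B: 128 + 0.47×(255−128) = 128 + 59.69 = 187.69 → 188
  → #78BCBC
79% shade:
  R: 0 + 0 = 0 → 0
  G: 128 − 101.12 = 26.88 → 27
  B: 128 + 0.79×(0−128) = 128 − 101.12 = 26.88 → 27
  → #001B1B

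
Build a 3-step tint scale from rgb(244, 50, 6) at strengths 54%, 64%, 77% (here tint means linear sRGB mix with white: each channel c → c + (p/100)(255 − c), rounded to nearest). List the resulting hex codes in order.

54%: (244 + 5.94 = 249.94→250, 50 + 110.7 = 160.7→161, 6 + 134.46 = 140.46→140) → #faa18c
64%: (244 + 7.04 = 251.04→251, 50 + 131.2 = 181.2→181, 6 + 159.36 = 165.36→165) → #fbb5a5
77%: (244 + 8.47 = 252.47→252, 50 + 157.85 = 207.85→208, 6 + 191.73 = 197.73→198) → #fcd0c6

#faa18c, #fbb5a5, #fcd0c6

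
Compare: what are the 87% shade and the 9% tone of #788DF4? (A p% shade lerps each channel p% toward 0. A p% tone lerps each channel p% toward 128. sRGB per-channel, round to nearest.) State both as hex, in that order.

#788DF4 is rgb(120, 141, 244).
87% shade:
  R: 120 − 104.4 = 15.6 → 16
  G: 141 + 0.87×(0−141) = 141 − 122.67 = 18.33 → 18
  B: 244 − 212.28 = 31.72 → 32
  → #101220
9% tone:
  R: 120 + 0.09×(128−120) = 120 + 0.72 = 120.72 → 121
  G: 141 + 0.09×(128−141) = 141 − 1.17 = 139.83 → 140
  B: 244 + 0.09×(128−244) = 244 − 10.44 = 233.56 → 234
  → #798CEA

#101220, #798CEA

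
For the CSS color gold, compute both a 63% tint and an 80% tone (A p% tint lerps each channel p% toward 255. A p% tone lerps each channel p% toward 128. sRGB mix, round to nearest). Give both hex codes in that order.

#fff0a1, #999166

CSS gold is rgb(255, 215, 0).
63% tint:
  R: 255 + 0.63×(255−255) = 255 + 0 = 255 → 255
  G: 215 + 25.2 = 240.2 → 240
  B: 0 + 160.65 = 160.65 → 161
  → #fff0a1
80% tone:
  R: 255 + 0.8×(128−255) = 255 − 101.6 = 153.4 → 153
  G: 215 + 0.8×(128−215) = 215 − 69.6 = 145.4 → 145
  B: 0 + 0.8×(128−0) = 0 + 102.4 = 102.4 → 102
  → #999166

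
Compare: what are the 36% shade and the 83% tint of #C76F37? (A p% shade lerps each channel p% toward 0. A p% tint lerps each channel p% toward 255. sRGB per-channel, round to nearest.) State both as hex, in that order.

#7F4723, #F5E7DD

#C76F37 is rgb(199, 111, 55).
36% shade:
  R: 199 + 0.36×(0−199) = 199 − 71.64 = 127.36 → 127
  G: 111 + 0.36×(0−111) = 111 − 39.96 = 71.04 → 71
  B: 55 + 0.36×(0−55) = 55 − 19.8 = 35.2 → 35
  → #7F4723
83% tint:
  R: 199 + 0.83×(255−199) = 199 + 46.48 = 245.48 → 245
  G: 111 + 119.52 = 230.52 → 231
  B: 55 + 166 = 221 → 221
  → #F5E7DD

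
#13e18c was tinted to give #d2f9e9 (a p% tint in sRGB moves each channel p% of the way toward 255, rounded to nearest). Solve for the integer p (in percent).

#13e18c is rgb(19, 225, 140); #d2f9e9 is rgb(210, 249, 233).
On the R channel (widest range): 210 ≈ 19 + (p/100)(255 − 19), so p ≈ 100×(210 − 19)/(255 − 19) = 19100/236 = 80.93.
p = 81 reproduces all three channels after rounding.

81%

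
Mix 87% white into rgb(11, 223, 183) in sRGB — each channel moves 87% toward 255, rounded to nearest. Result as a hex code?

Per channel, c → c + 0.87(255 − c):
  R: 11 + 212.28 = 223.28 → 223
  G: 223 + 0.87×(255−223) = 223 + 27.84 = 250.84 → 251
  B: 183 + 0.87×(255−183) = 183 + 62.64 = 245.64 → 246
rgb(223, 251, 246) = #DFFBF6.

#DFFBF6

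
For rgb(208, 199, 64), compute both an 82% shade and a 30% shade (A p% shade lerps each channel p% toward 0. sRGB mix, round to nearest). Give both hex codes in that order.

#25240c, #928b2d

82% shade:
  R: 208 − 170.56 = 37.44 → 37
  G: 199 + 0.82×(0−199) = 199 − 163.18 = 35.82 → 36
  B: 64 + 0.82×(0−64) = 64 − 52.48 = 11.52 → 12
  → #25240c
30% shade:
  R: 208 − 62.4 = 145.6 → 146
  G: 199 + 0.3×(0−199) = 199 − 59.7 = 139.3 → 139
  B: 64 − 19.2 = 44.8 → 45
  → #928b2d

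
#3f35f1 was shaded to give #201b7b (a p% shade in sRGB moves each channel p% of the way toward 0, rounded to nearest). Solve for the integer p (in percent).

49%

#3f35f1 is rgb(63, 53, 241); #201b7b is rgb(32, 27, 123).
On the B channel (widest range): 123 ≈ 241 + (p/100)(0 − 241), so p ≈ 100×(123 − 241)/(0 − 241) = -11800/-241 = 48.96.
p = 49 reproduces all three channels after rounding.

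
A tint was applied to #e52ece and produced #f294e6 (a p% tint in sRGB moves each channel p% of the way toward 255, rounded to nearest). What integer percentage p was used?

49%

#e52ece is rgb(229, 46, 206); #f294e6 is rgb(242, 148, 230).
On the G channel (widest range): 148 ≈ 46 + (p/100)(255 − 46), so p ≈ 100×(148 − 46)/(255 − 46) = 10200/209 = 48.80.
p = 49 reproduces all three channels after rounding.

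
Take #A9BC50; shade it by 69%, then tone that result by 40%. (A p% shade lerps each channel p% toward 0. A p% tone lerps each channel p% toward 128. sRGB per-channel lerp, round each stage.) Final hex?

#525642

#A9BC50 is rgb(169, 188, 80).
Per channel, c → c + 0.69(0 − c):
  R: 169 − 116.61 = 52.39 → 52
  G: 188 − 129.72 = 58.28 → 58
  B: 80 + 0.69×(0−80) = 80 − 55.2 = 24.8 → 25
After the shade: rgb(52, 58, 25) = #343A19.
Per channel, c → c + 0.4(128 − c):
  R: 52 + 0.4×(128−52) = 52 + 30.4 = 82.4 → 82
  G: 58 + 28 = 86 → 86
  B: 25 + 0.4×(128−25) = 25 + 41.2 = 66.2 → 66
rgb(82, 86, 66) = #525642.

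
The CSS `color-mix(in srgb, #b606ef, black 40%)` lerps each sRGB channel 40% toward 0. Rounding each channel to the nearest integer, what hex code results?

#6d048f

#b606ef is rgb(182, 6, 239).
Per channel, c → c + 0.4(0 − c):
  R: 182 + 0.4×(0−182) = 182 − 72.8 = 109.2 → 109
  G: 6 − 2.4 = 3.6 → 4
  B: 239 − 95.6 = 143.4 → 143
rgb(109, 4, 143) = #6d048f.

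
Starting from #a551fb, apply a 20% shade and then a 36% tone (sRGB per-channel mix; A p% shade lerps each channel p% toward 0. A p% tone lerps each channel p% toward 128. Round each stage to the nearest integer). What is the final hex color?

#8358af

#a551fb is rgb(165, 81, 251).
Lerp each channel 20% toward 0:
  R: 165 − 33 = 132 → 132
  G: 81 − 16.2 = 64.8 → 65
  B: 251 − 50.2 = 200.8 → 201
After the shade: rgb(132, 65, 201) = #8441c9.
Per channel, c → c + 0.36(128 − c):
  R: 132 − 1.44 = 130.56 → 131
  G: 65 + 0.36×(128−65) = 65 + 22.68 = 87.68 → 88
  B: 201 − 26.28 = 174.72 → 175
rgb(131, 88, 175) = #8358af.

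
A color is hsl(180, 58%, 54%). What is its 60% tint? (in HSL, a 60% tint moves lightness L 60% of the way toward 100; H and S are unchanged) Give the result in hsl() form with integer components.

hsl(180, 58%, 82%)

L moves 60% from 54 toward 100: 54 + 27.6 = 81.6 → 82.
H and S are unchanged.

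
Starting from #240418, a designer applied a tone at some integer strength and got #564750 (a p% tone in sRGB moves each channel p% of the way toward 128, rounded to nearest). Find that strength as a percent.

#240418 is rgb(36, 4, 24); #564750 is rgb(86, 71, 80).
On the G channel (widest range): 71 ≈ 4 + (p/100)(128 − 4), so p ≈ 100×(71 − 4)/(128 − 4) = 6700/124 = 54.03.
p = 54 reproduces all three channels after rounding.

54%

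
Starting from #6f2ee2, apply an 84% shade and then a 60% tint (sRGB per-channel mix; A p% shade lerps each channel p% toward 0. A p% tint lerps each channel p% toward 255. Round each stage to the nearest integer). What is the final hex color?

#6f2ee2 is rgb(111, 46, 226).
Per channel, c → c + 0.84(0 − c):
  R: 111 − 93.24 = 17.76 → 18
  G: 46 − 38.64 = 7.36 → 7
  B: 226 − 189.84 = 36.16 → 36
After the shade: rgb(18, 7, 36) = #120724.
A 60% tint moves each channel 60% toward 255:
  R: 18 + 0.6×(255−18) = 18 + 142.2 = 160.2 → 160
  G: 7 + 0.6×(255−7) = 7 + 148.8 = 155.8 → 156
  B: 36 + 131.4 = 167.4 → 167
rgb(160, 156, 167) = #a09ca7.

#a09ca7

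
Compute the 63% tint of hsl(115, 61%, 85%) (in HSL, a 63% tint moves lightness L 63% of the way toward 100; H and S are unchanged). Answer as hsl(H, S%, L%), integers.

hsl(115, 61%, 94%)

L moves 63% from 85 toward 100: 85 + 9.45 = 94.45 → 94.
H and S are unchanged.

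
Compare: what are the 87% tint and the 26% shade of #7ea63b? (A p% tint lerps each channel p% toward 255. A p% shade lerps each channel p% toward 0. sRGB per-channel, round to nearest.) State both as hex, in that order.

#eef3e6, #5d7b2c

#7ea63b is rgb(126, 166, 59).
87% tint:
  R: 126 + 0.87×(255−126) = 126 + 112.23 = 238.23 → 238
  G: 166 + 0.87×(255−166) = 166 + 77.43 = 243.43 → 243
  B: 59 + 0.87×(255−59) = 59 + 170.52 = 229.52 → 230
  → #eef3e6
26% shade:
  R: 126 + 0.26×(0−126) = 126 − 32.76 = 93.24 → 93
  G: 166 + 0.26×(0−166) = 166 − 43.16 = 122.84 → 123
  B: 59 − 15.34 = 43.66 → 44
  → #5d7b2c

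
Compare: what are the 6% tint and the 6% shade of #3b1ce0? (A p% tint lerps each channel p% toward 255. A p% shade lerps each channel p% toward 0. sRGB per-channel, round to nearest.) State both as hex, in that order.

#472ae2, #371ad3

#3b1ce0 is rgb(59, 28, 224).
6% tint:
  R: 59 + 11.76 = 70.76 → 71
  G: 28 + 0.06×(255−28) = 28 + 13.62 = 41.62 → 42
  B: 224 + 0.06×(255−224) = 224 + 1.86 = 225.86 → 226
  → #472ae2
6% shade:
  R: 59 + 0.06×(0−59) = 59 − 3.54 = 55.46 → 55
  G: 28 + 0.06×(0−28) = 28 − 1.68 = 26.32 → 26
  B: 224 − 13.44 = 210.56 → 211
  → #371ad3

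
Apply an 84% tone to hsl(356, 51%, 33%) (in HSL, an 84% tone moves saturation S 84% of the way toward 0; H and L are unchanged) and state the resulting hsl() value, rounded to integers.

hsl(356, 8%, 33%)

S moves 84% from 51 toward 0: 51 − 42.84 = 8.16 → 8.
H and L are unchanged.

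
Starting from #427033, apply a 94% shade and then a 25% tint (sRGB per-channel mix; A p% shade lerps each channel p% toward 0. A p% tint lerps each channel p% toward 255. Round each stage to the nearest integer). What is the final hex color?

#434542

#427033 is rgb(66, 112, 51).
Per channel, c → c + 0.94(0 − c):
  R: 66 + 0.94×(0−66) = 66 − 62.04 = 3.96 → 4
  G: 112 − 105.28 = 6.72 → 7
  B: 51 − 47.94 = 3.06 → 3
After the shade: rgb(4, 7, 3) = #040703.
Lerp each channel 25% toward 255:
  R: 4 + 62.75 = 66.75 → 67
  G: 7 + 0.25×(255−7) = 7 + 62 = 69 → 69
  B: 3 + 0.25×(255−3) = 3 + 63 = 66 → 66
rgb(67, 69, 66) = #434542.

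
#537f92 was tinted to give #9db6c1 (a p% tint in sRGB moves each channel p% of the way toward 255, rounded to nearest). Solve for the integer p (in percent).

43%

#537f92 is rgb(83, 127, 146); #9db6c1 is rgb(157, 182, 193).
On the R channel (widest range): 157 ≈ 83 + (p/100)(255 − 83), so p ≈ 100×(157 − 83)/(255 − 83) = 7400/172 = 43.02.
p = 43 reproduces all three channels after rounding.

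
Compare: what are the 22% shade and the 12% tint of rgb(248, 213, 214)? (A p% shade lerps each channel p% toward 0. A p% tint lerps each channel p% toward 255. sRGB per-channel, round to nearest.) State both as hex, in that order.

#C1A6A7, #F9DADB

22% shade:
  R: 248 + 0.22×(0−248) = 248 − 54.56 = 193.44 → 193
  G: 213 − 46.86 = 166.14 → 166
  B: 214 + 0.22×(0−214) = 214 − 47.08 = 166.92 → 167
  → #C1A6A7
12% tint:
  R: 248 + 0.84 = 248.84 → 249
  G: 213 + 0.12×(255−213) = 213 + 5.04 = 218.04 → 218
  B: 214 + 4.92 = 218.92 → 219
  → #F9DADB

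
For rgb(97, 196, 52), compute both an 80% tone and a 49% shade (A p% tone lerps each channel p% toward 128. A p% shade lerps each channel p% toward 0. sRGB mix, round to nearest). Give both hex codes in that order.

#7A8E71, #31641B

80% tone:
  R: 97 + 0.8×(128−97) = 97 + 24.8 = 121.8 → 122
  G: 196 + 0.8×(128−196) = 196 − 54.4 = 141.6 → 142
  B: 52 + 0.8×(128−52) = 52 + 60.8 = 112.8 → 113
  → #7A8E71
49% shade:
  R: 97 + 0.49×(0−97) = 97 − 47.53 = 49.47 → 49
  G: 196 + 0.49×(0−196) = 196 − 96.04 = 99.96 → 100
  B: 52 + 0.49×(0−52) = 52 − 25.48 = 26.52 → 27
  → #31641B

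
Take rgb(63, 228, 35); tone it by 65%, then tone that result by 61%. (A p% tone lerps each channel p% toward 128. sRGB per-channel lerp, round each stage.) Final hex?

Per channel, c → c + 0.65(128 − c):
  R: 63 + 42.25 = 105.25 → 105
  G: 228 − 65 = 163 → 163
  B: 35 + 60.45 = 95.45 → 95
After the tone: rgb(105, 163, 95) = #69A35F.
Per channel, c → c + 0.61(128 − c):
  R: 105 + 14.03 = 119.03 → 119
  G: 163 + 0.61×(128−163) = 163 − 21.35 = 141.65 → 142
  B: 95 + 0.61×(128−95) = 95 + 20.13 = 115.13 → 115
rgb(119, 142, 115) = #778E73.

#778E73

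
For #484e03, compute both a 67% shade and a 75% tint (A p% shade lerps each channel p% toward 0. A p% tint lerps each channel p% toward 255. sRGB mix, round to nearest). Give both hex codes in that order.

#181a01, #d1d3c0

#484e03 is rgb(72, 78, 3).
67% shade:
  R: 72 + 0.67×(0−72) = 72 − 48.24 = 23.76 → 24
  G: 78 + 0.67×(0−78) = 78 − 52.26 = 25.74 → 26
  B: 3 − 2.01 = 0.99 → 1
  → #181a01
75% tint:
  R: 72 + 137.25 = 209.25 → 209
  G: 78 + 0.75×(255−78) = 78 + 132.75 = 210.75 → 211
  B: 3 + 189 = 192 → 192
  → #d1d3c0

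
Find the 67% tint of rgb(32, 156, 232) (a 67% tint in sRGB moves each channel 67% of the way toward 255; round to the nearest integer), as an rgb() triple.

Per channel, c → c + 0.67(255 − c):
  R: 32 + 0.67×(255−32) = 32 + 149.41 = 181.41 → 181
  G: 156 + 66.33 = 222.33 → 222
  B: 232 + 0.67×(255−232) = 232 + 15.41 = 247.41 → 247

rgb(181, 222, 247)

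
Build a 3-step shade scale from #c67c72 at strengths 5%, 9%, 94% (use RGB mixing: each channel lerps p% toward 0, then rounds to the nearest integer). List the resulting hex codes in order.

#c67c72 is rgb(198, 124, 114).
5%: (198 − 9.9 = 188.1→188, 124 − 6.2 = 117.8→118, 114 − 5.7 = 108.3→108) → #bc766c
9%: (198 − 17.82 = 180.18→180, 124 − 11.16 = 112.84→113, 114 − 10.26 = 103.74→104) → #b47168
94%: (198 − 186.12 = 11.88→12, 124 − 116.56 = 7.44→7, 114 − 107.16 = 6.84→7) → #0c0707

#bc766c, #b47168, #0c0707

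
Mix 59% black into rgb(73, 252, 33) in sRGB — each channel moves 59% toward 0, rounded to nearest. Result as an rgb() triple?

Lerp each channel 59% toward 0:
  R: 73 + 0.59×(0−73) = 73 − 43.07 = 29.93 → 30
  G: 252 − 148.68 = 103.32 → 103
  B: 33 − 19.47 = 13.53 → 14

rgb(30, 103, 14)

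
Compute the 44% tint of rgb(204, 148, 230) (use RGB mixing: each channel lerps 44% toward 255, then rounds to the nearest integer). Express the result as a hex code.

#E2C3F1

Per channel, c → c + 0.44(255 − c):
  R: 204 + 0.44×(255−204) = 204 + 22.44 = 226.44 → 226
  G: 148 + 0.44×(255−148) = 148 + 47.08 = 195.08 → 195
  B: 230 + 0.44×(255−230) = 230 + 11 = 241 → 241
rgb(226, 195, 241) = #E2C3F1.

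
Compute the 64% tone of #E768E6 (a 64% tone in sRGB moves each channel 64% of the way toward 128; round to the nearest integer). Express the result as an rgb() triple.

#E768E6 is rgb(231, 104, 230).
Per channel, c → c + 0.64(128 − c):
  R: 231 + 0.64×(128−231) = 231 − 65.92 = 165.08 → 165
  G: 104 + 15.36 = 119.36 → 119
  B: 230 + 0.64×(128−230) = 230 − 65.28 = 164.72 → 165

rgb(165, 119, 165)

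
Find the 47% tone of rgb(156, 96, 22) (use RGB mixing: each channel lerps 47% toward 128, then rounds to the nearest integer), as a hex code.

#8f6f48

Per channel, c → c + 0.47(128 − c):
  R: 156 + 0.47×(128−156) = 156 − 13.16 = 142.84 → 143
  G: 96 + 0.47×(128−96) = 96 + 15.04 = 111.04 → 111
  B: 22 + 49.82 = 71.82 → 72
rgb(143, 111, 72) = #8f6f48.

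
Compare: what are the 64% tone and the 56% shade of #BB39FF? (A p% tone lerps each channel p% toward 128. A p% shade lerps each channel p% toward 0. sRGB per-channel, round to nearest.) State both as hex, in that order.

#9566AE, #521970

#BB39FF is rgb(187, 57, 255).
64% tone:
  R: 187 − 37.76 = 149.24 → 149
  G: 57 + 0.64×(128−57) = 57 + 45.44 = 102.44 → 102
  B: 255 + 0.64×(128−255) = 255 − 81.28 = 173.72 → 174
  → #9566AE
56% shade:
  R: 187 + 0.56×(0−187) = 187 − 104.72 = 82.28 → 82
  G: 57 − 31.92 = 25.08 → 25
  B: 255 + 0.56×(0−255) = 255 − 142.8 = 112.2 → 112
  → #521970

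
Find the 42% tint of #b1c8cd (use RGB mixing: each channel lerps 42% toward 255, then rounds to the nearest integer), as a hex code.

#d2dfe2

#b1c8cd is rgb(177, 200, 205).
Per channel, c → c + 0.42(255 − c):
  R: 177 + 0.42×(255−177) = 177 + 32.76 = 209.76 → 210
  G: 200 + 23.1 = 223.1 → 223
  B: 205 + 21 = 226 → 226
rgb(210, 223, 226) = #d2dfe2.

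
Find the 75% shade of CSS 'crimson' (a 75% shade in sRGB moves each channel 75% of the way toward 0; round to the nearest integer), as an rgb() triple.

rgb(55, 5, 15)

CSS crimson is rgb(220, 20, 60).
A 75% shade moves each channel 75% toward 0:
  R: 220 + 0.75×(0−220) = 220 − 165 = 55 → 55
  G: 20 + 0.75×(0−20) = 20 − 15 = 5 → 5
  B: 60 + 0.75×(0−60) = 60 − 45 = 15 → 15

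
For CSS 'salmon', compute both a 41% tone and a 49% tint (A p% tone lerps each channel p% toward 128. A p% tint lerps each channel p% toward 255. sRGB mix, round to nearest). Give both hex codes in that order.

CSS salmon is rgb(250, 128, 114).
41% tone:
  R: 250 − 50.02 = 199.98 → 200
  G: 128 + 0.41×(128−128) = 128 + 0 = 128 → 128
  B: 114 + 5.74 = 119.74 → 120
  → #c88078
49% tint:
  R: 250 + 2.45 = 252.45 → 252
  G: 128 + 0.49×(255−128) = 128 + 62.23 = 190.23 → 190
  B: 114 + 0.49×(255−114) = 114 + 69.09 = 183.09 → 183
  → #fcbeb7

#c88078, #fcbeb7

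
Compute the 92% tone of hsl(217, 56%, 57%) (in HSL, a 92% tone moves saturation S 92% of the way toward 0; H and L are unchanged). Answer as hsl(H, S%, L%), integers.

S moves 92% from 56 toward 0: 56 − 51.52 = 4.48 → 4.
H and L are unchanged.

hsl(217, 4%, 57%)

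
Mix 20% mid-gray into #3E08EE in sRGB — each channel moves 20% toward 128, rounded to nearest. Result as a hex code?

#3E08EE is rgb(62, 8, 238).
Lerp each channel 20% toward 128:
  R: 62 + 0.2×(128−62) = 62 + 13.2 = 75.2 → 75
  G: 8 + 0.2×(128−8) = 8 + 24 = 32 → 32
  B: 238 − 22 = 216 → 216
rgb(75, 32, 216) = #4B20D8.

#4B20D8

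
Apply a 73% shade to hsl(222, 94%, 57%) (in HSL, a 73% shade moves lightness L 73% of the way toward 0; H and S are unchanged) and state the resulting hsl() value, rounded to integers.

hsl(222, 94%, 15%)

L moves 73% from 57 toward 0: 57 − 41.61 = 15.39 → 15.
H and S are unchanged.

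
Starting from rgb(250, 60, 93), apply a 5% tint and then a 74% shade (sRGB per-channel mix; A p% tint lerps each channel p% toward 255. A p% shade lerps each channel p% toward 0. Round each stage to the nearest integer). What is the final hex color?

#41121A

A 5% tint moves each channel 5% toward 255:
  R: 250 + 0.05×(255−250) = 250 + 0.25 = 250.25 → 250
  G: 60 + 9.75 = 69.75 → 70
  B: 93 + 0.05×(255−93) = 93 + 8.1 = 101.1 → 101
After the tint: rgb(250, 70, 101) = #FA4665.
A 74% shade moves each channel 74% toward 0:
  R: 250 + 0.74×(0−250) = 250 − 185 = 65 → 65
  G: 70 − 51.8 = 18.2 → 18
  B: 101 − 74.74 = 26.26 → 26
rgb(65, 18, 26) = #41121A.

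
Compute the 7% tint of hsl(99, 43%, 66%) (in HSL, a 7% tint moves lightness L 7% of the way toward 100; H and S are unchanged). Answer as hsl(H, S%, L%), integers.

L moves 7% from 66 toward 100: 66 + 2.38 = 68.38 → 68.
H and S are unchanged.

hsl(99, 43%, 68%)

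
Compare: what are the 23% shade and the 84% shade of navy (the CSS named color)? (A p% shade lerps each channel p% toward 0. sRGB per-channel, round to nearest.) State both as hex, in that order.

CSS navy is rgb(0, 0, 128).
23% shade:
  R: 0 + 0 = 0 → 0
  G: 0 + 0.23×(0−0) = 0 + 0 = 0 → 0
  B: 128 − 29.44 = 98.56 → 99
  → #000063
84% shade:
  R: 0 + 0.84×(0−0) = 0 + 0 = 0 → 0
  G: 0 + 0 = 0 → 0
  B: 128 − 107.52 = 20.48 → 20
  → #000014

#000063, #000014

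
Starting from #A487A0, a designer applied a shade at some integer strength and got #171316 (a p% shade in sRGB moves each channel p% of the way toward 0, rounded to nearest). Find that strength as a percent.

#A487A0 is rgb(164, 135, 160); #171316 is rgb(23, 19, 22).
On the R channel (widest range): 23 ≈ 164 + (p/100)(0 − 164), so p ≈ 100×(23 − 164)/(0 − 164) = -14100/-164 = 85.98.
p = 86 reproduces all three channels after rounding.

86%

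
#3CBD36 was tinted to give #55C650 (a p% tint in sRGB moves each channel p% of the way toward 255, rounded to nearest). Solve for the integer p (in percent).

#3CBD36 is rgb(60, 189, 54); #55C650 is rgb(85, 198, 80).
On the B channel (widest range): 80 ≈ 54 + (p/100)(255 − 54), so p ≈ 100×(80 − 54)/(255 − 54) = 2600/201 = 12.94.
p = 13 reproduces all three channels after rounding.

13%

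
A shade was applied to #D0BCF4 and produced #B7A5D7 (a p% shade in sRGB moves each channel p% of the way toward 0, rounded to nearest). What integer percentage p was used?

#D0BCF4 is rgb(208, 188, 244); #B7A5D7 is rgb(183, 165, 215).
On the B channel (widest range): 215 ≈ 244 + (p/100)(0 − 244), so p ≈ 100×(215 − 244)/(0 − 244) = -2900/-244 = 11.89.
p = 12 reproduces all three channels after rounding.

12%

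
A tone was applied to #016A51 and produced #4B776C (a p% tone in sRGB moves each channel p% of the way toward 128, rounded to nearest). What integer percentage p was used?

#016A51 is rgb(1, 106, 81); #4B776C is rgb(75, 119, 108).
On the R channel (widest range): 75 ≈ 1 + (p/100)(128 − 1), so p ≈ 100×(75 − 1)/(128 − 1) = 7400/127 = 58.27.
p = 58 reproduces all three channels after rounding.

58%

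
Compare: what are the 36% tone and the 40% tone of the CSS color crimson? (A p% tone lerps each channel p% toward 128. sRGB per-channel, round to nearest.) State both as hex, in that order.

#BB3B54, #B73F57

CSS crimson is rgb(220, 20, 60).
36% tone:
  R: 220 + 0.36×(128−220) = 220 − 33.12 = 186.88 → 187
  G: 20 + 38.88 = 58.88 → 59
  B: 60 + 0.36×(128−60) = 60 + 24.48 = 84.48 → 84
  → #BB3B54
40% tone:
  R: 220 − 36.8 = 183.2 → 183
  G: 20 + 43.2 = 63.2 → 63
  B: 60 + 0.4×(128−60) = 60 + 27.2 = 87.2 → 87
  → #B73F57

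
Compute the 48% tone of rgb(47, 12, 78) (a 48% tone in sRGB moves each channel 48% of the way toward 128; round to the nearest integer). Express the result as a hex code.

Lerp each channel 48% toward 128:
  R: 47 + 0.48×(128−47) = 47 + 38.88 = 85.88 → 86
  G: 12 + 0.48×(128−12) = 12 + 55.68 = 67.68 → 68
  B: 78 + 0.48×(128−78) = 78 + 24 = 102 → 102
rgb(86, 68, 102) = #564466.

#564466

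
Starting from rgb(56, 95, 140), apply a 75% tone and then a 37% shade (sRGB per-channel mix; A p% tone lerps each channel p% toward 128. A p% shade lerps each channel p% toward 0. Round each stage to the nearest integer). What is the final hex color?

Per channel, c → c + 0.75(128 − c):
  R: 56 + 0.75×(128−56) = 56 + 54 = 110 → 110
  G: 95 + 0.75×(128−95) = 95 + 24.75 = 119.75 → 120
  B: 140 − 9 = 131 → 131
After the tone: rgb(110, 120, 131) = #6e7883.
Lerp each channel 37% toward 0:
  R: 110 − 40.7 = 69.3 → 69
  G: 120 − 44.4 = 75.6 → 76
  B: 131 + 0.37×(0−131) = 131 − 48.47 = 82.53 → 83
rgb(69, 76, 83) = #454c53.

#454c53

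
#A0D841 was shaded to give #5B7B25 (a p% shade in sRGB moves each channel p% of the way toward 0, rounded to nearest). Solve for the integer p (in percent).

#A0D841 is rgb(160, 216, 65); #5B7B25 is rgb(91, 123, 37).
On the G channel (widest range): 123 ≈ 216 + (p/100)(0 − 216), so p ≈ 100×(123 − 216)/(0 − 216) = -9300/-216 = 43.06.
p = 43 reproduces all three channels after rounding.

43%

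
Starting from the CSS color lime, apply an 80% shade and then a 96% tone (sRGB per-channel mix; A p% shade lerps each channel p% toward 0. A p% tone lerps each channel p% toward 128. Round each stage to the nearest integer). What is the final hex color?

#7b7d7b

CSS lime is rgb(0, 255, 0).
Lerp each channel 80% toward 0:
  R: 0 + 0.8×(0−0) = 0 + 0 = 0 → 0
  G: 255 − 204 = 51 → 51
  B: 0 + 0.8×(0−0) = 0 + 0 = 0 → 0
After the shade: rgb(0, 51, 0) = #003300.
Per channel, c → c + 0.96(128 − c):
  R: 0 + 122.88 = 122.88 → 123
  G: 51 + 0.96×(128−51) = 51 + 73.92 = 124.92 → 125
  B: 0 + 122.88 = 122.88 → 123
rgb(123, 125, 123) = #7b7d7b.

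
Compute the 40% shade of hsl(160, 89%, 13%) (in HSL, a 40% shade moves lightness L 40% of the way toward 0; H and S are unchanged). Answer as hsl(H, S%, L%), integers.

hsl(160, 89%, 8%)

L moves 40% from 13 toward 0: 13 − 5.2 = 7.8 → 8.
H and S are unchanged.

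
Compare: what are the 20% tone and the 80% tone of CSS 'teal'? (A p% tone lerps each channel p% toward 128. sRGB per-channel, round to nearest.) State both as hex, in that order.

CSS teal is rgb(0, 128, 128).
20% tone:
  R: 0 + 25.6 = 25.6 → 26
  G: 128 + 0 = 128 → 128
  B: 128 + 0 = 128 → 128
  → #1A8080
80% tone:
  R: 0 + 0.8×(128−0) = 0 + 102.4 = 102.4 → 102
  G: 128 + 0.8×(128−128) = 128 + 0 = 128 → 128
  B: 128 + 0 = 128 → 128
  → #668080

#1A8080, #668080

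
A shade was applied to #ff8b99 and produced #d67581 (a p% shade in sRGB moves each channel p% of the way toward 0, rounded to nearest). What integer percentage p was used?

16%

#ff8b99 is rgb(255, 139, 153); #d67581 is rgb(214, 117, 129).
On the R channel (widest range): 214 ≈ 255 + (p/100)(0 − 255), so p ≈ 100×(214 − 255)/(0 − 255) = -4100/-255 = 16.08.
p = 16 reproduces all three channels after rounding.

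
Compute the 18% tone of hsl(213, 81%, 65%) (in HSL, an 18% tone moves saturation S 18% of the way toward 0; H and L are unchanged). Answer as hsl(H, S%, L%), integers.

hsl(213, 66%, 65%)

S moves 18% from 81 toward 0: 81 − 14.58 = 66.42 → 66.
H and L are unchanged.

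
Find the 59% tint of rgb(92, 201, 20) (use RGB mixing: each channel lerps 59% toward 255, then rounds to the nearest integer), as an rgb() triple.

Per channel, c → c + 0.59(255 − c):
  R: 92 + 0.59×(255−92) = 92 + 96.17 = 188.17 → 188
  G: 201 + 31.86 = 232.86 → 233
  B: 20 + 138.65 = 158.65 → 159

rgb(188, 233, 159)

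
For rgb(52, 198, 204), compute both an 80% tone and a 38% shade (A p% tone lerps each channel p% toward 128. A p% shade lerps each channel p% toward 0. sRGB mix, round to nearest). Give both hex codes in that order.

80% tone:
  R: 52 + 0.8×(128−52) = 52 + 60.8 = 112.8 → 113
  G: 198 − 56 = 142 → 142
  B: 204 − 60.8 = 143.2 → 143
  → #718E8F
38% shade:
  R: 52 − 19.76 = 32.24 → 32
  G: 198 + 0.38×(0−198) = 198 − 75.24 = 122.76 → 123
  B: 204 − 77.52 = 126.48 → 126
  → #207B7E

#718E8F, #207B7E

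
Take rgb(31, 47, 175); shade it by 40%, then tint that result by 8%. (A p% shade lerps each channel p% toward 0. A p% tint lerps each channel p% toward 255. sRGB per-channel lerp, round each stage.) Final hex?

A 40% shade moves each channel 40% toward 0:
  R: 31 + 0.4×(0−31) = 31 − 12.4 = 18.6 → 19
  G: 47 + 0.4×(0−47) = 47 − 18.8 = 28.2 → 28
  B: 175 − 70 = 105 → 105
After the shade: rgb(19, 28, 105) = #131c69.
Lerp each channel 8% toward 255:
  R: 19 + 0.08×(255−19) = 19 + 18.88 = 37.88 → 38
  G: 28 + 18.16 = 46.16 → 46
  B: 105 + 0.08×(255−105) = 105 + 12 = 117 → 117
rgb(38, 46, 117) = #262e75.

#262e75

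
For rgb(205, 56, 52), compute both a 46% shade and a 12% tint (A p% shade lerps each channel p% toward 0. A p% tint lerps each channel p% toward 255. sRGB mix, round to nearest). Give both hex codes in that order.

46% shade:
  R: 205 − 94.3 = 110.7 → 111
  G: 56 − 25.76 = 30.24 → 30
  B: 52 + 0.46×(0−52) = 52 − 23.92 = 28.08 → 28
  → #6F1E1C
12% tint:
  R: 205 + 0.12×(255−205) = 205 + 6 = 211 → 211
  G: 56 + 23.88 = 79.88 → 80
  B: 52 + 0.12×(255−52) = 52 + 24.36 = 76.36 → 76
  → #D3504C

#6F1E1C, #D3504C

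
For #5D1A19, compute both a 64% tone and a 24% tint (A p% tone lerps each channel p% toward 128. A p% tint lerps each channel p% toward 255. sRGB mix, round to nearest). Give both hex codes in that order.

#5D1A19 is rgb(93, 26, 25).
64% tone:
  R: 93 + 0.64×(128−93) = 93 + 22.4 = 115.4 → 115
  G: 26 + 0.64×(128−26) = 26 + 65.28 = 91.28 → 91
  B: 25 + 65.92 = 90.92 → 91
  → #735B5B
24% tint:
  R: 93 + 38.88 = 131.88 → 132
  G: 26 + 54.96 = 80.96 → 81
  B: 25 + 55.2 = 80.2 → 80
  → #845150

#735B5B, #845150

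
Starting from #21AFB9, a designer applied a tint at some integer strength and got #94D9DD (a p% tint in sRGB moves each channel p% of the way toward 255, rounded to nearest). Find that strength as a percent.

52%

#21AFB9 is rgb(33, 175, 185); #94D9DD is rgb(148, 217, 221).
On the R channel (widest range): 148 ≈ 33 + (p/100)(255 − 33), so p ≈ 100×(148 − 33)/(255 − 33) = 11500/222 = 51.80.
p = 52 reproduces all three channels after rounding.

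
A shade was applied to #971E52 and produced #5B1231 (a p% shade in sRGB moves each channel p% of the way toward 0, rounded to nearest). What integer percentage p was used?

40%

#971E52 is rgb(151, 30, 82); #5B1231 is rgb(91, 18, 49).
On the R channel (widest range): 91 ≈ 151 + (p/100)(0 − 151), so p ≈ 100×(91 − 151)/(0 − 151) = -6000/-151 = 39.74.
p = 40 reproduces all three channels after rounding.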